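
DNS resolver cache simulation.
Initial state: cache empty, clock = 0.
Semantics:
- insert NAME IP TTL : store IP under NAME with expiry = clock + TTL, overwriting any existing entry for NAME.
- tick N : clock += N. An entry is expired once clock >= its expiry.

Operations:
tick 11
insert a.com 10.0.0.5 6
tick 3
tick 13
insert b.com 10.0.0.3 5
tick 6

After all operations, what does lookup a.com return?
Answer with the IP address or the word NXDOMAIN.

Answer: NXDOMAIN

Derivation:
Op 1: tick 11 -> clock=11.
Op 2: insert a.com -> 10.0.0.5 (expiry=11+6=17). clock=11
Op 3: tick 3 -> clock=14.
Op 4: tick 13 -> clock=27. purged={a.com}
Op 5: insert b.com -> 10.0.0.3 (expiry=27+5=32). clock=27
Op 6: tick 6 -> clock=33. purged={b.com}
lookup a.com: not in cache (expired or never inserted)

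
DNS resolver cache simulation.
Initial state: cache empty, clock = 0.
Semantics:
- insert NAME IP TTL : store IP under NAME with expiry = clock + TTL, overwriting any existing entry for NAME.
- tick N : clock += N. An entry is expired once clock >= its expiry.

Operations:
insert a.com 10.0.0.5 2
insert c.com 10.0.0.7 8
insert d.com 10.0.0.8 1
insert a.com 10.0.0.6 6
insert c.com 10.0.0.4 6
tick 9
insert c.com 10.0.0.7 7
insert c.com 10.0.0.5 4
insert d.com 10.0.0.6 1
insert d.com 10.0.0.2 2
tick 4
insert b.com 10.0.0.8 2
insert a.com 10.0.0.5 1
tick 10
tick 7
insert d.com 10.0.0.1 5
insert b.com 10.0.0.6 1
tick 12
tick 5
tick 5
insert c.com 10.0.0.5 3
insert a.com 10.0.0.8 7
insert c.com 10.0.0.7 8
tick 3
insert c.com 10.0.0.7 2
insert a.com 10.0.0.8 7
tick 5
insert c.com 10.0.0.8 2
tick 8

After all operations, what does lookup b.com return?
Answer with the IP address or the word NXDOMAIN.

Op 1: insert a.com -> 10.0.0.5 (expiry=0+2=2). clock=0
Op 2: insert c.com -> 10.0.0.7 (expiry=0+8=8). clock=0
Op 3: insert d.com -> 10.0.0.8 (expiry=0+1=1). clock=0
Op 4: insert a.com -> 10.0.0.6 (expiry=0+6=6). clock=0
Op 5: insert c.com -> 10.0.0.4 (expiry=0+6=6). clock=0
Op 6: tick 9 -> clock=9. purged={a.com,c.com,d.com}
Op 7: insert c.com -> 10.0.0.7 (expiry=9+7=16). clock=9
Op 8: insert c.com -> 10.0.0.5 (expiry=9+4=13). clock=9
Op 9: insert d.com -> 10.0.0.6 (expiry=9+1=10). clock=9
Op 10: insert d.com -> 10.0.0.2 (expiry=9+2=11). clock=9
Op 11: tick 4 -> clock=13. purged={c.com,d.com}
Op 12: insert b.com -> 10.0.0.8 (expiry=13+2=15). clock=13
Op 13: insert a.com -> 10.0.0.5 (expiry=13+1=14). clock=13
Op 14: tick 10 -> clock=23. purged={a.com,b.com}
Op 15: tick 7 -> clock=30.
Op 16: insert d.com -> 10.0.0.1 (expiry=30+5=35). clock=30
Op 17: insert b.com -> 10.0.0.6 (expiry=30+1=31). clock=30
Op 18: tick 12 -> clock=42. purged={b.com,d.com}
Op 19: tick 5 -> clock=47.
Op 20: tick 5 -> clock=52.
Op 21: insert c.com -> 10.0.0.5 (expiry=52+3=55). clock=52
Op 22: insert a.com -> 10.0.0.8 (expiry=52+7=59). clock=52
Op 23: insert c.com -> 10.0.0.7 (expiry=52+8=60). clock=52
Op 24: tick 3 -> clock=55.
Op 25: insert c.com -> 10.0.0.7 (expiry=55+2=57). clock=55
Op 26: insert a.com -> 10.0.0.8 (expiry=55+7=62). clock=55
Op 27: tick 5 -> clock=60. purged={c.com}
Op 28: insert c.com -> 10.0.0.8 (expiry=60+2=62). clock=60
Op 29: tick 8 -> clock=68. purged={a.com,c.com}
lookup b.com: not in cache (expired or never inserted)

Answer: NXDOMAIN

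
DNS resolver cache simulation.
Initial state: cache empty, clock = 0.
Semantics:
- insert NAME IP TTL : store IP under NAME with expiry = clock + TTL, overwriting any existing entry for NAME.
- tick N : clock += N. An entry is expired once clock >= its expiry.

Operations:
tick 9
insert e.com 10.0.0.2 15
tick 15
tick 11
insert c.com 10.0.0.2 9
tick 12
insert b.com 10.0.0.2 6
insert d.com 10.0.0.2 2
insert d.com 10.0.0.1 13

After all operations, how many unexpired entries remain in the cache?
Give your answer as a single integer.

Op 1: tick 9 -> clock=9.
Op 2: insert e.com -> 10.0.0.2 (expiry=9+15=24). clock=9
Op 3: tick 15 -> clock=24. purged={e.com}
Op 4: tick 11 -> clock=35.
Op 5: insert c.com -> 10.0.0.2 (expiry=35+9=44). clock=35
Op 6: tick 12 -> clock=47. purged={c.com}
Op 7: insert b.com -> 10.0.0.2 (expiry=47+6=53). clock=47
Op 8: insert d.com -> 10.0.0.2 (expiry=47+2=49). clock=47
Op 9: insert d.com -> 10.0.0.1 (expiry=47+13=60). clock=47
Final cache (unexpired): {b.com,d.com} -> size=2

Answer: 2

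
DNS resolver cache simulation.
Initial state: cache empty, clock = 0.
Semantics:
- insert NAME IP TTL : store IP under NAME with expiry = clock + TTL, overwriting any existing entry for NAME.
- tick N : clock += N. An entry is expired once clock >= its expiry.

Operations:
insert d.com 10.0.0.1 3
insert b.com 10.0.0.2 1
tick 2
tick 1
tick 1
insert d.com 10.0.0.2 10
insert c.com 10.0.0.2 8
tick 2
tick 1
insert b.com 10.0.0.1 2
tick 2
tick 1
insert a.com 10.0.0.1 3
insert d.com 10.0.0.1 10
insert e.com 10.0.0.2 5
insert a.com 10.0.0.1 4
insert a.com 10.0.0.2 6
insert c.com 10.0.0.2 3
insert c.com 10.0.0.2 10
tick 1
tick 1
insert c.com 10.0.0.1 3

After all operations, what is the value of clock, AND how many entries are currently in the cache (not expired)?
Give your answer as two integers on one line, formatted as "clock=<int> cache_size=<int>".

Op 1: insert d.com -> 10.0.0.1 (expiry=0+3=3). clock=0
Op 2: insert b.com -> 10.0.0.2 (expiry=0+1=1). clock=0
Op 3: tick 2 -> clock=2. purged={b.com}
Op 4: tick 1 -> clock=3. purged={d.com}
Op 5: tick 1 -> clock=4.
Op 6: insert d.com -> 10.0.0.2 (expiry=4+10=14). clock=4
Op 7: insert c.com -> 10.0.0.2 (expiry=4+8=12). clock=4
Op 8: tick 2 -> clock=6.
Op 9: tick 1 -> clock=7.
Op 10: insert b.com -> 10.0.0.1 (expiry=7+2=9). clock=7
Op 11: tick 2 -> clock=9. purged={b.com}
Op 12: tick 1 -> clock=10.
Op 13: insert a.com -> 10.0.0.1 (expiry=10+3=13). clock=10
Op 14: insert d.com -> 10.0.0.1 (expiry=10+10=20). clock=10
Op 15: insert e.com -> 10.0.0.2 (expiry=10+5=15). clock=10
Op 16: insert a.com -> 10.0.0.1 (expiry=10+4=14). clock=10
Op 17: insert a.com -> 10.0.0.2 (expiry=10+6=16). clock=10
Op 18: insert c.com -> 10.0.0.2 (expiry=10+3=13). clock=10
Op 19: insert c.com -> 10.0.0.2 (expiry=10+10=20). clock=10
Op 20: tick 1 -> clock=11.
Op 21: tick 1 -> clock=12.
Op 22: insert c.com -> 10.0.0.1 (expiry=12+3=15). clock=12
Final clock = 12
Final cache (unexpired): {a.com,c.com,d.com,e.com} -> size=4

Answer: clock=12 cache_size=4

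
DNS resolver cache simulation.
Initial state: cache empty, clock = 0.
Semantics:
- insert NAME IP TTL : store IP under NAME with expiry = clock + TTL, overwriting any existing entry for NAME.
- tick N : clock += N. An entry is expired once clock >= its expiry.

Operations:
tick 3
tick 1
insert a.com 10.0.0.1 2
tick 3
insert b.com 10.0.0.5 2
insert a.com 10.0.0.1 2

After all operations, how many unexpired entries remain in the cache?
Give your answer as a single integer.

Op 1: tick 3 -> clock=3.
Op 2: tick 1 -> clock=4.
Op 3: insert a.com -> 10.0.0.1 (expiry=4+2=6). clock=4
Op 4: tick 3 -> clock=7. purged={a.com}
Op 5: insert b.com -> 10.0.0.5 (expiry=7+2=9). clock=7
Op 6: insert a.com -> 10.0.0.1 (expiry=7+2=9). clock=7
Final cache (unexpired): {a.com,b.com} -> size=2

Answer: 2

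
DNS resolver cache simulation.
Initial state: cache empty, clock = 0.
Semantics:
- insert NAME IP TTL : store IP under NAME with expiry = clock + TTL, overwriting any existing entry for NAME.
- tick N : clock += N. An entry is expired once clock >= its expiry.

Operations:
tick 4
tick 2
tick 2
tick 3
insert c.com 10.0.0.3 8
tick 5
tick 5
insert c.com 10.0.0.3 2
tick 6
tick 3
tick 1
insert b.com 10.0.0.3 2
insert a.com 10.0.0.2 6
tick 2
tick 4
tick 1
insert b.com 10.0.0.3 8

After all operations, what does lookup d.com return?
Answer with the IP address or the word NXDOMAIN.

Op 1: tick 4 -> clock=4.
Op 2: tick 2 -> clock=6.
Op 3: tick 2 -> clock=8.
Op 4: tick 3 -> clock=11.
Op 5: insert c.com -> 10.0.0.3 (expiry=11+8=19). clock=11
Op 6: tick 5 -> clock=16.
Op 7: tick 5 -> clock=21. purged={c.com}
Op 8: insert c.com -> 10.0.0.3 (expiry=21+2=23). clock=21
Op 9: tick 6 -> clock=27. purged={c.com}
Op 10: tick 3 -> clock=30.
Op 11: tick 1 -> clock=31.
Op 12: insert b.com -> 10.0.0.3 (expiry=31+2=33). clock=31
Op 13: insert a.com -> 10.0.0.2 (expiry=31+6=37). clock=31
Op 14: tick 2 -> clock=33. purged={b.com}
Op 15: tick 4 -> clock=37. purged={a.com}
Op 16: tick 1 -> clock=38.
Op 17: insert b.com -> 10.0.0.3 (expiry=38+8=46). clock=38
lookup d.com: not in cache (expired or never inserted)

Answer: NXDOMAIN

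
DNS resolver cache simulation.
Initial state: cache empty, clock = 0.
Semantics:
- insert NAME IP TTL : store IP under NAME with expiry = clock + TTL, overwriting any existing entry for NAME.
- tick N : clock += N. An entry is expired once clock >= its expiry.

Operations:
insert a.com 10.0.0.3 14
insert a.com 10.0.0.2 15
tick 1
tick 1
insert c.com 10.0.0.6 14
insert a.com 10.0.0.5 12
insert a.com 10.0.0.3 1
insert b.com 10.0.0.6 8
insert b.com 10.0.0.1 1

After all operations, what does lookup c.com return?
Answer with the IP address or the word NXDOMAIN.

Op 1: insert a.com -> 10.0.0.3 (expiry=0+14=14). clock=0
Op 2: insert a.com -> 10.0.0.2 (expiry=0+15=15). clock=0
Op 3: tick 1 -> clock=1.
Op 4: tick 1 -> clock=2.
Op 5: insert c.com -> 10.0.0.6 (expiry=2+14=16). clock=2
Op 6: insert a.com -> 10.0.0.5 (expiry=2+12=14). clock=2
Op 7: insert a.com -> 10.0.0.3 (expiry=2+1=3). clock=2
Op 8: insert b.com -> 10.0.0.6 (expiry=2+8=10). clock=2
Op 9: insert b.com -> 10.0.0.1 (expiry=2+1=3). clock=2
lookup c.com: present, ip=10.0.0.6 expiry=16 > clock=2

Answer: 10.0.0.6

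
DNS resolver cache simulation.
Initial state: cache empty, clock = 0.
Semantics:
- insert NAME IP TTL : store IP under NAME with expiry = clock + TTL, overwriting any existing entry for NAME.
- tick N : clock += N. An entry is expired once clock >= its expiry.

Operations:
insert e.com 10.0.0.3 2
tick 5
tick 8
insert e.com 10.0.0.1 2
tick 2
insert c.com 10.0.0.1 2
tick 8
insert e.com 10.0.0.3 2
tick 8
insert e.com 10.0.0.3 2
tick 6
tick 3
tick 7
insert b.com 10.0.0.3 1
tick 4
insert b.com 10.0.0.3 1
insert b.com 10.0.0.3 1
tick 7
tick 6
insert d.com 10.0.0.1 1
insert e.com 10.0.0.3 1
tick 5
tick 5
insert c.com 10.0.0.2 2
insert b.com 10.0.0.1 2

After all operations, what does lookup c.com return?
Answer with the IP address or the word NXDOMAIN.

Op 1: insert e.com -> 10.0.0.3 (expiry=0+2=2). clock=0
Op 2: tick 5 -> clock=5. purged={e.com}
Op 3: tick 8 -> clock=13.
Op 4: insert e.com -> 10.0.0.1 (expiry=13+2=15). clock=13
Op 5: tick 2 -> clock=15. purged={e.com}
Op 6: insert c.com -> 10.0.0.1 (expiry=15+2=17). clock=15
Op 7: tick 8 -> clock=23. purged={c.com}
Op 8: insert e.com -> 10.0.0.3 (expiry=23+2=25). clock=23
Op 9: tick 8 -> clock=31. purged={e.com}
Op 10: insert e.com -> 10.0.0.3 (expiry=31+2=33). clock=31
Op 11: tick 6 -> clock=37. purged={e.com}
Op 12: tick 3 -> clock=40.
Op 13: tick 7 -> clock=47.
Op 14: insert b.com -> 10.0.0.3 (expiry=47+1=48). clock=47
Op 15: tick 4 -> clock=51. purged={b.com}
Op 16: insert b.com -> 10.0.0.3 (expiry=51+1=52). clock=51
Op 17: insert b.com -> 10.0.0.3 (expiry=51+1=52). clock=51
Op 18: tick 7 -> clock=58. purged={b.com}
Op 19: tick 6 -> clock=64.
Op 20: insert d.com -> 10.0.0.1 (expiry=64+1=65). clock=64
Op 21: insert e.com -> 10.0.0.3 (expiry=64+1=65). clock=64
Op 22: tick 5 -> clock=69. purged={d.com,e.com}
Op 23: tick 5 -> clock=74.
Op 24: insert c.com -> 10.0.0.2 (expiry=74+2=76). clock=74
Op 25: insert b.com -> 10.0.0.1 (expiry=74+2=76). clock=74
lookup c.com: present, ip=10.0.0.2 expiry=76 > clock=74

Answer: 10.0.0.2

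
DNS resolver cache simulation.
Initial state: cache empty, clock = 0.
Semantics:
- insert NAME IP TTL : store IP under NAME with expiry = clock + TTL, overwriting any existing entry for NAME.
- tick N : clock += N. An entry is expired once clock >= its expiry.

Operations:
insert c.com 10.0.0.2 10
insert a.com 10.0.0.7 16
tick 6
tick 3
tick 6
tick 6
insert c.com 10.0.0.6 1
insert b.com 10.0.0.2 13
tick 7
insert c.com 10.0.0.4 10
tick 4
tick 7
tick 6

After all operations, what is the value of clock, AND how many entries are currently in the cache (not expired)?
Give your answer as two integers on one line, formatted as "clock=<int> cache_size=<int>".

Answer: clock=45 cache_size=0

Derivation:
Op 1: insert c.com -> 10.0.0.2 (expiry=0+10=10). clock=0
Op 2: insert a.com -> 10.0.0.7 (expiry=0+16=16). clock=0
Op 3: tick 6 -> clock=6.
Op 4: tick 3 -> clock=9.
Op 5: tick 6 -> clock=15. purged={c.com}
Op 6: tick 6 -> clock=21. purged={a.com}
Op 7: insert c.com -> 10.0.0.6 (expiry=21+1=22). clock=21
Op 8: insert b.com -> 10.0.0.2 (expiry=21+13=34). clock=21
Op 9: tick 7 -> clock=28. purged={c.com}
Op 10: insert c.com -> 10.0.0.4 (expiry=28+10=38). clock=28
Op 11: tick 4 -> clock=32.
Op 12: tick 7 -> clock=39. purged={b.com,c.com}
Op 13: tick 6 -> clock=45.
Final clock = 45
Final cache (unexpired): {} -> size=0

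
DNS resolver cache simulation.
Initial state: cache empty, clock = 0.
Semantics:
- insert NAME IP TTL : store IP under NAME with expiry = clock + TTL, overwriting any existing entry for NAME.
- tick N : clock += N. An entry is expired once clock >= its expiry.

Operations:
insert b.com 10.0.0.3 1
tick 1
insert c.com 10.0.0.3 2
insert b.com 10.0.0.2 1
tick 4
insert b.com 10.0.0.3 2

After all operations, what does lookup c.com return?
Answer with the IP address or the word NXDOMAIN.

Answer: NXDOMAIN

Derivation:
Op 1: insert b.com -> 10.0.0.3 (expiry=0+1=1). clock=0
Op 2: tick 1 -> clock=1. purged={b.com}
Op 3: insert c.com -> 10.0.0.3 (expiry=1+2=3). clock=1
Op 4: insert b.com -> 10.0.0.2 (expiry=1+1=2). clock=1
Op 5: tick 4 -> clock=5. purged={b.com,c.com}
Op 6: insert b.com -> 10.0.0.3 (expiry=5+2=7). clock=5
lookup c.com: not in cache (expired or never inserted)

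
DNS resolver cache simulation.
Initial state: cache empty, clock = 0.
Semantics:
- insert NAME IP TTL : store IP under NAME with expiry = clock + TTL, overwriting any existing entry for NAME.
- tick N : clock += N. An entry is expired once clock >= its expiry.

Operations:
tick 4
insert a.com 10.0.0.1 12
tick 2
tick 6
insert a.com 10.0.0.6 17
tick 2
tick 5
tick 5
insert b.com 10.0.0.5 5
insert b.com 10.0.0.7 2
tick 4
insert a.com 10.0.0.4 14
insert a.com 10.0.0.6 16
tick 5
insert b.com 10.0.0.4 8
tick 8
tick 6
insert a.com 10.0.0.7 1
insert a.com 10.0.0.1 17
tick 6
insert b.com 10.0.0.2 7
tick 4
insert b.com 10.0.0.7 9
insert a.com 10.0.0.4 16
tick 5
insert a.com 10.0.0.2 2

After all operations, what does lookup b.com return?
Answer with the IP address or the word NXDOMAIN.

Op 1: tick 4 -> clock=4.
Op 2: insert a.com -> 10.0.0.1 (expiry=4+12=16). clock=4
Op 3: tick 2 -> clock=6.
Op 4: tick 6 -> clock=12.
Op 5: insert a.com -> 10.0.0.6 (expiry=12+17=29). clock=12
Op 6: tick 2 -> clock=14.
Op 7: tick 5 -> clock=19.
Op 8: tick 5 -> clock=24.
Op 9: insert b.com -> 10.0.0.5 (expiry=24+5=29). clock=24
Op 10: insert b.com -> 10.0.0.7 (expiry=24+2=26). clock=24
Op 11: tick 4 -> clock=28. purged={b.com}
Op 12: insert a.com -> 10.0.0.4 (expiry=28+14=42). clock=28
Op 13: insert a.com -> 10.0.0.6 (expiry=28+16=44). clock=28
Op 14: tick 5 -> clock=33.
Op 15: insert b.com -> 10.0.0.4 (expiry=33+8=41). clock=33
Op 16: tick 8 -> clock=41. purged={b.com}
Op 17: tick 6 -> clock=47. purged={a.com}
Op 18: insert a.com -> 10.0.0.7 (expiry=47+1=48). clock=47
Op 19: insert a.com -> 10.0.0.1 (expiry=47+17=64). clock=47
Op 20: tick 6 -> clock=53.
Op 21: insert b.com -> 10.0.0.2 (expiry=53+7=60). clock=53
Op 22: tick 4 -> clock=57.
Op 23: insert b.com -> 10.0.0.7 (expiry=57+9=66). clock=57
Op 24: insert a.com -> 10.0.0.4 (expiry=57+16=73). clock=57
Op 25: tick 5 -> clock=62.
Op 26: insert a.com -> 10.0.0.2 (expiry=62+2=64). clock=62
lookup b.com: present, ip=10.0.0.7 expiry=66 > clock=62

Answer: 10.0.0.7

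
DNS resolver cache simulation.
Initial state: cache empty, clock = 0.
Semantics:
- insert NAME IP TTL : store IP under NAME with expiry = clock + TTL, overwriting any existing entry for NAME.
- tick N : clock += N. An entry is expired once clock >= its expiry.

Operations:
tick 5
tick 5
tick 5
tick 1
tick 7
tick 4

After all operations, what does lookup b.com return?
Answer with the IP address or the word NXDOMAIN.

Answer: NXDOMAIN

Derivation:
Op 1: tick 5 -> clock=5.
Op 2: tick 5 -> clock=10.
Op 3: tick 5 -> clock=15.
Op 4: tick 1 -> clock=16.
Op 5: tick 7 -> clock=23.
Op 6: tick 4 -> clock=27.
lookup b.com: not in cache (expired or never inserted)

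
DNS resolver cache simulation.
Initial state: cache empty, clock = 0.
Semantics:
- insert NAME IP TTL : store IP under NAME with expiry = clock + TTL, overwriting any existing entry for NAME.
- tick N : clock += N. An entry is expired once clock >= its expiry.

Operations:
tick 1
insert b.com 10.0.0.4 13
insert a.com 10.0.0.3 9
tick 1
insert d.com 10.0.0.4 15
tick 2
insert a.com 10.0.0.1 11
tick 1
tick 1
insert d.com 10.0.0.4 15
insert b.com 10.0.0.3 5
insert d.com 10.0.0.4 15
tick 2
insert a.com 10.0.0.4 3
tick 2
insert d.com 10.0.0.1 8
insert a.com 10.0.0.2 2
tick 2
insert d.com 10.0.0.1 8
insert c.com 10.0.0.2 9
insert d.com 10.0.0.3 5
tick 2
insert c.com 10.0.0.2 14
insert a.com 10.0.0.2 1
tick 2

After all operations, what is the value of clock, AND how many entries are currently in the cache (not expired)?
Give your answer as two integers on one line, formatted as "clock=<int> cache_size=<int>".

Answer: clock=16 cache_size=2

Derivation:
Op 1: tick 1 -> clock=1.
Op 2: insert b.com -> 10.0.0.4 (expiry=1+13=14). clock=1
Op 3: insert a.com -> 10.0.0.3 (expiry=1+9=10). clock=1
Op 4: tick 1 -> clock=2.
Op 5: insert d.com -> 10.0.0.4 (expiry=2+15=17). clock=2
Op 6: tick 2 -> clock=4.
Op 7: insert a.com -> 10.0.0.1 (expiry=4+11=15). clock=4
Op 8: tick 1 -> clock=5.
Op 9: tick 1 -> clock=6.
Op 10: insert d.com -> 10.0.0.4 (expiry=6+15=21). clock=6
Op 11: insert b.com -> 10.0.0.3 (expiry=6+5=11). clock=6
Op 12: insert d.com -> 10.0.0.4 (expiry=6+15=21). clock=6
Op 13: tick 2 -> clock=8.
Op 14: insert a.com -> 10.0.0.4 (expiry=8+3=11). clock=8
Op 15: tick 2 -> clock=10.
Op 16: insert d.com -> 10.0.0.1 (expiry=10+8=18). clock=10
Op 17: insert a.com -> 10.0.0.2 (expiry=10+2=12). clock=10
Op 18: tick 2 -> clock=12. purged={a.com,b.com}
Op 19: insert d.com -> 10.0.0.1 (expiry=12+8=20). clock=12
Op 20: insert c.com -> 10.0.0.2 (expiry=12+9=21). clock=12
Op 21: insert d.com -> 10.0.0.3 (expiry=12+5=17). clock=12
Op 22: tick 2 -> clock=14.
Op 23: insert c.com -> 10.0.0.2 (expiry=14+14=28). clock=14
Op 24: insert a.com -> 10.0.0.2 (expiry=14+1=15). clock=14
Op 25: tick 2 -> clock=16. purged={a.com}
Final clock = 16
Final cache (unexpired): {c.com,d.com} -> size=2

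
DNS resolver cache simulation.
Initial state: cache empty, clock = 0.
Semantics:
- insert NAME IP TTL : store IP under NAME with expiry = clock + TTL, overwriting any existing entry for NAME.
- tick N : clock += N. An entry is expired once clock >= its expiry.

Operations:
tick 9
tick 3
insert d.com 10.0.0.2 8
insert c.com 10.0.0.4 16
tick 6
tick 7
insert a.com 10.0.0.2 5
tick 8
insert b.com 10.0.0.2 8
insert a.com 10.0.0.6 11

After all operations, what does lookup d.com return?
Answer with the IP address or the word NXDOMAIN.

Op 1: tick 9 -> clock=9.
Op 2: tick 3 -> clock=12.
Op 3: insert d.com -> 10.0.0.2 (expiry=12+8=20). clock=12
Op 4: insert c.com -> 10.0.0.4 (expiry=12+16=28). clock=12
Op 5: tick 6 -> clock=18.
Op 6: tick 7 -> clock=25. purged={d.com}
Op 7: insert a.com -> 10.0.0.2 (expiry=25+5=30). clock=25
Op 8: tick 8 -> clock=33. purged={a.com,c.com}
Op 9: insert b.com -> 10.0.0.2 (expiry=33+8=41). clock=33
Op 10: insert a.com -> 10.0.0.6 (expiry=33+11=44). clock=33
lookup d.com: not in cache (expired or never inserted)

Answer: NXDOMAIN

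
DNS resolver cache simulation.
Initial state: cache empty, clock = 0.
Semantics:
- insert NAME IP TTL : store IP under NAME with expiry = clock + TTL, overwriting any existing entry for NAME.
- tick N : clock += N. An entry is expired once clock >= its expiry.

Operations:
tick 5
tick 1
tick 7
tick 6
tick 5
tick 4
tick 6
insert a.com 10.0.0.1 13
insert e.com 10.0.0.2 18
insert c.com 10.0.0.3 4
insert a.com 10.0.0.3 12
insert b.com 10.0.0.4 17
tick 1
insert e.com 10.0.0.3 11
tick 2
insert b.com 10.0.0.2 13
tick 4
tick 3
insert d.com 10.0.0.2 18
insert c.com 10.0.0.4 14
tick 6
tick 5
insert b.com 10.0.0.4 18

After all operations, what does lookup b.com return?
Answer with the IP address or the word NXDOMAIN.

Op 1: tick 5 -> clock=5.
Op 2: tick 1 -> clock=6.
Op 3: tick 7 -> clock=13.
Op 4: tick 6 -> clock=19.
Op 5: tick 5 -> clock=24.
Op 6: tick 4 -> clock=28.
Op 7: tick 6 -> clock=34.
Op 8: insert a.com -> 10.0.0.1 (expiry=34+13=47). clock=34
Op 9: insert e.com -> 10.0.0.2 (expiry=34+18=52). clock=34
Op 10: insert c.com -> 10.0.0.3 (expiry=34+4=38). clock=34
Op 11: insert a.com -> 10.0.0.3 (expiry=34+12=46). clock=34
Op 12: insert b.com -> 10.0.0.4 (expiry=34+17=51). clock=34
Op 13: tick 1 -> clock=35.
Op 14: insert e.com -> 10.0.0.3 (expiry=35+11=46). clock=35
Op 15: tick 2 -> clock=37.
Op 16: insert b.com -> 10.0.0.2 (expiry=37+13=50). clock=37
Op 17: tick 4 -> clock=41. purged={c.com}
Op 18: tick 3 -> clock=44.
Op 19: insert d.com -> 10.0.0.2 (expiry=44+18=62). clock=44
Op 20: insert c.com -> 10.0.0.4 (expiry=44+14=58). clock=44
Op 21: tick 6 -> clock=50. purged={a.com,b.com,e.com}
Op 22: tick 5 -> clock=55.
Op 23: insert b.com -> 10.0.0.4 (expiry=55+18=73). clock=55
lookup b.com: present, ip=10.0.0.4 expiry=73 > clock=55

Answer: 10.0.0.4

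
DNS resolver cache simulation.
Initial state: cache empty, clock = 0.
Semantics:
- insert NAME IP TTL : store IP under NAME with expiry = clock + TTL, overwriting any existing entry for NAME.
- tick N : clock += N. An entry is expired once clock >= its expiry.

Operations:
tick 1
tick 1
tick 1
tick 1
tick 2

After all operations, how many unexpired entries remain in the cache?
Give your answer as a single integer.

Answer: 0

Derivation:
Op 1: tick 1 -> clock=1.
Op 2: tick 1 -> clock=2.
Op 3: tick 1 -> clock=3.
Op 4: tick 1 -> clock=4.
Op 5: tick 2 -> clock=6.
Final cache (unexpired): {} -> size=0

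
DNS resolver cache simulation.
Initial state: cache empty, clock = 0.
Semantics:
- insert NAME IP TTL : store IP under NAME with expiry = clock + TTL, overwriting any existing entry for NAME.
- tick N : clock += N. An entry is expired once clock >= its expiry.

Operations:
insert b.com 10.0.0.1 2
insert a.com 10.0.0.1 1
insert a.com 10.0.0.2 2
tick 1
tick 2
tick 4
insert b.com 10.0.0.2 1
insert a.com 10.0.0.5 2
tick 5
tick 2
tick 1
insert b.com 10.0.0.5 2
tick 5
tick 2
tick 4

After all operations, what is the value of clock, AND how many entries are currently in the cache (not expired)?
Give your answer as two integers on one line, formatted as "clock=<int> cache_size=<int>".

Op 1: insert b.com -> 10.0.0.1 (expiry=0+2=2). clock=0
Op 2: insert a.com -> 10.0.0.1 (expiry=0+1=1). clock=0
Op 3: insert a.com -> 10.0.0.2 (expiry=0+2=2). clock=0
Op 4: tick 1 -> clock=1.
Op 5: tick 2 -> clock=3. purged={a.com,b.com}
Op 6: tick 4 -> clock=7.
Op 7: insert b.com -> 10.0.0.2 (expiry=7+1=8). clock=7
Op 8: insert a.com -> 10.0.0.5 (expiry=7+2=9). clock=7
Op 9: tick 5 -> clock=12. purged={a.com,b.com}
Op 10: tick 2 -> clock=14.
Op 11: tick 1 -> clock=15.
Op 12: insert b.com -> 10.0.0.5 (expiry=15+2=17). clock=15
Op 13: tick 5 -> clock=20. purged={b.com}
Op 14: tick 2 -> clock=22.
Op 15: tick 4 -> clock=26.
Final clock = 26
Final cache (unexpired): {} -> size=0

Answer: clock=26 cache_size=0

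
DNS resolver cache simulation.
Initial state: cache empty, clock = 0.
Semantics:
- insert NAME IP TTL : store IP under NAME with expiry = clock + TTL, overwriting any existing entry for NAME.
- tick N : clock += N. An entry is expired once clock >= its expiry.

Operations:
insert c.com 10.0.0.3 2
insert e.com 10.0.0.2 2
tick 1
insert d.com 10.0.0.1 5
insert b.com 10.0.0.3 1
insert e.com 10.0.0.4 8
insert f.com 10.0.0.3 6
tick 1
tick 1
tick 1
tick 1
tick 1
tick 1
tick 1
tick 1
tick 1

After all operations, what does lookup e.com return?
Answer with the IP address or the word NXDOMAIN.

Op 1: insert c.com -> 10.0.0.3 (expiry=0+2=2). clock=0
Op 2: insert e.com -> 10.0.0.2 (expiry=0+2=2). clock=0
Op 3: tick 1 -> clock=1.
Op 4: insert d.com -> 10.0.0.1 (expiry=1+5=6). clock=1
Op 5: insert b.com -> 10.0.0.3 (expiry=1+1=2). clock=1
Op 6: insert e.com -> 10.0.0.4 (expiry=1+8=9). clock=1
Op 7: insert f.com -> 10.0.0.3 (expiry=1+6=7). clock=1
Op 8: tick 1 -> clock=2. purged={b.com,c.com}
Op 9: tick 1 -> clock=3.
Op 10: tick 1 -> clock=4.
Op 11: tick 1 -> clock=5.
Op 12: tick 1 -> clock=6. purged={d.com}
Op 13: tick 1 -> clock=7. purged={f.com}
Op 14: tick 1 -> clock=8.
Op 15: tick 1 -> clock=9. purged={e.com}
Op 16: tick 1 -> clock=10.
lookup e.com: not in cache (expired or never inserted)

Answer: NXDOMAIN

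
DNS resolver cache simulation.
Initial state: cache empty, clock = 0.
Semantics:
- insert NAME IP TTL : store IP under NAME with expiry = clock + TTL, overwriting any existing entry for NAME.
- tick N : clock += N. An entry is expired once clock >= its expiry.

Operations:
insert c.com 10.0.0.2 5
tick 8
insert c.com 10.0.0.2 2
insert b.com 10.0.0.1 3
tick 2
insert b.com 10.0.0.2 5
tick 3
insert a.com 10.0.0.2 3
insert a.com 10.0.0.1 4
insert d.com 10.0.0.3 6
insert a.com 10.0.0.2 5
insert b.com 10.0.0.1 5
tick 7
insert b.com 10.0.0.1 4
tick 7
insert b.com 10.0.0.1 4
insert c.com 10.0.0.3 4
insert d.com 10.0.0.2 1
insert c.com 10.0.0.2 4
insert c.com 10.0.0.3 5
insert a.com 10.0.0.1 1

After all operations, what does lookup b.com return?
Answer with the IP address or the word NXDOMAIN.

Answer: 10.0.0.1

Derivation:
Op 1: insert c.com -> 10.0.0.2 (expiry=0+5=5). clock=0
Op 2: tick 8 -> clock=8. purged={c.com}
Op 3: insert c.com -> 10.0.0.2 (expiry=8+2=10). clock=8
Op 4: insert b.com -> 10.0.0.1 (expiry=8+3=11). clock=8
Op 5: tick 2 -> clock=10. purged={c.com}
Op 6: insert b.com -> 10.0.0.2 (expiry=10+5=15). clock=10
Op 7: tick 3 -> clock=13.
Op 8: insert a.com -> 10.0.0.2 (expiry=13+3=16). clock=13
Op 9: insert a.com -> 10.0.0.1 (expiry=13+4=17). clock=13
Op 10: insert d.com -> 10.0.0.3 (expiry=13+6=19). clock=13
Op 11: insert a.com -> 10.0.0.2 (expiry=13+5=18). clock=13
Op 12: insert b.com -> 10.0.0.1 (expiry=13+5=18). clock=13
Op 13: tick 7 -> clock=20. purged={a.com,b.com,d.com}
Op 14: insert b.com -> 10.0.0.1 (expiry=20+4=24). clock=20
Op 15: tick 7 -> clock=27. purged={b.com}
Op 16: insert b.com -> 10.0.0.1 (expiry=27+4=31). clock=27
Op 17: insert c.com -> 10.0.0.3 (expiry=27+4=31). clock=27
Op 18: insert d.com -> 10.0.0.2 (expiry=27+1=28). clock=27
Op 19: insert c.com -> 10.0.0.2 (expiry=27+4=31). clock=27
Op 20: insert c.com -> 10.0.0.3 (expiry=27+5=32). clock=27
Op 21: insert a.com -> 10.0.0.1 (expiry=27+1=28). clock=27
lookup b.com: present, ip=10.0.0.1 expiry=31 > clock=27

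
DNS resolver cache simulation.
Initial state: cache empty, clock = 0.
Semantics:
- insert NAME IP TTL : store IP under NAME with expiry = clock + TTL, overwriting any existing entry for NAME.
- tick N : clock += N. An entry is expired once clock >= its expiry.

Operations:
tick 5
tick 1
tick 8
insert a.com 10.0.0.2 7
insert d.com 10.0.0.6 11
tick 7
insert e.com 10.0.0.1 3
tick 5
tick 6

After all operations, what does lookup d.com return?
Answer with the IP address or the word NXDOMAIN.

Op 1: tick 5 -> clock=5.
Op 2: tick 1 -> clock=6.
Op 3: tick 8 -> clock=14.
Op 4: insert a.com -> 10.0.0.2 (expiry=14+7=21). clock=14
Op 5: insert d.com -> 10.0.0.6 (expiry=14+11=25). clock=14
Op 6: tick 7 -> clock=21. purged={a.com}
Op 7: insert e.com -> 10.0.0.1 (expiry=21+3=24). clock=21
Op 8: tick 5 -> clock=26. purged={d.com,e.com}
Op 9: tick 6 -> clock=32.
lookup d.com: not in cache (expired or never inserted)

Answer: NXDOMAIN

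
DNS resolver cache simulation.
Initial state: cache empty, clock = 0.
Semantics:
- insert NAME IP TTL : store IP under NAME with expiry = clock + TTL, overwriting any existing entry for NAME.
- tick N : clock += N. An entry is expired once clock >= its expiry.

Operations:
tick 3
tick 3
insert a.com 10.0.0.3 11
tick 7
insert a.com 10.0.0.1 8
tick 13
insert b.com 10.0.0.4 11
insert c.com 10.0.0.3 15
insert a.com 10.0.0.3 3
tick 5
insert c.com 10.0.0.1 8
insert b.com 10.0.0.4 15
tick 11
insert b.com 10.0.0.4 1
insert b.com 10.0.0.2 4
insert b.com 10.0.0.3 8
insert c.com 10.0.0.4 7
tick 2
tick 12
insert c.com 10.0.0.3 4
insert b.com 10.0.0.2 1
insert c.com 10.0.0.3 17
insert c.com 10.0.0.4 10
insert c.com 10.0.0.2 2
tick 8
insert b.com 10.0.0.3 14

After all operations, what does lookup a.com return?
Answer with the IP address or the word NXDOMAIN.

Answer: NXDOMAIN

Derivation:
Op 1: tick 3 -> clock=3.
Op 2: tick 3 -> clock=6.
Op 3: insert a.com -> 10.0.0.3 (expiry=6+11=17). clock=6
Op 4: tick 7 -> clock=13.
Op 5: insert a.com -> 10.0.0.1 (expiry=13+8=21). clock=13
Op 6: tick 13 -> clock=26. purged={a.com}
Op 7: insert b.com -> 10.0.0.4 (expiry=26+11=37). clock=26
Op 8: insert c.com -> 10.0.0.3 (expiry=26+15=41). clock=26
Op 9: insert a.com -> 10.0.0.3 (expiry=26+3=29). clock=26
Op 10: tick 5 -> clock=31. purged={a.com}
Op 11: insert c.com -> 10.0.0.1 (expiry=31+8=39). clock=31
Op 12: insert b.com -> 10.0.0.4 (expiry=31+15=46). clock=31
Op 13: tick 11 -> clock=42. purged={c.com}
Op 14: insert b.com -> 10.0.0.4 (expiry=42+1=43). clock=42
Op 15: insert b.com -> 10.0.0.2 (expiry=42+4=46). clock=42
Op 16: insert b.com -> 10.0.0.3 (expiry=42+8=50). clock=42
Op 17: insert c.com -> 10.0.0.4 (expiry=42+7=49). clock=42
Op 18: tick 2 -> clock=44.
Op 19: tick 12 -> clock=56. purged={b.com,c.com}
Op 20: insert c.com -> 10.0.0.3 (expiry=56+4=60). clock=56
Op 21: insert b.com -> 10.0.0.2 (expiry=56+1=57). clock=56
Op 22: insert c.com -> 10.0.0.3 (expiry=56+17=73). clock=56
Op 23: insert c.com -> 10.0.0.4 (expiry=56+10=66). clock=56
Op 24: insert c.com -> 10.0.0.2 (expiry=56+2=58). clock=56
Op 25: tick 8 -> clock=64. purged={b.com,c.com}
Op 26: insert b.com -> 10.0.0.3 (expiry=64+14=78). clock=64
lookup a.com: not in cache (expired or never inserted)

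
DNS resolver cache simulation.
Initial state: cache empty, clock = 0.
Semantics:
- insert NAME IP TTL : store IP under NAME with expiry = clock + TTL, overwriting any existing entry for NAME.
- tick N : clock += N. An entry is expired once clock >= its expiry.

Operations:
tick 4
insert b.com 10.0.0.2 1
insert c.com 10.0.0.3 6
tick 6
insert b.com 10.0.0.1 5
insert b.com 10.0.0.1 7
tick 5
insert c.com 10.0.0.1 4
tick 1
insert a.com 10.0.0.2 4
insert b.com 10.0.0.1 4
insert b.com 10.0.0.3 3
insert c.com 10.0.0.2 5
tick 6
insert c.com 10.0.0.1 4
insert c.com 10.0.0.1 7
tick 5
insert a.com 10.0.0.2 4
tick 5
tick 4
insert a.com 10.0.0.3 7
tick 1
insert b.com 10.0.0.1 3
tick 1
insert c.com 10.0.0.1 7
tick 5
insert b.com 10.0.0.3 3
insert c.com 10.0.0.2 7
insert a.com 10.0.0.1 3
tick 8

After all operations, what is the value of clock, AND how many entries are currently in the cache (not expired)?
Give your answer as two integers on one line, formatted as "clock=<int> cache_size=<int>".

Answer: clock=51 cache_size=0

Derivation:
Op 1: tick 4 -> clock=4.
Op 2: insert b.com -> 10.0.0.2 (expiry=4+1=5). clock=4
Op 3: insert c.com -> 10.0.0.3 (expiry=4+6=10). clock=4
Op 4: tick 6 -> clock=10. purged={b.com,c.com}
Op 5: insert b.com -> 10.0.0.1 (expiry=10+5=15). clock=10
Op 6: insert b.com -> 10.0.0.1 (expiry=10+7=17). clock=10
Op 7: tick 5 -> clock=15.
Op 8: insert c.com -> 10.0.0.1 (expiry=15+4=19). clock=15
Op 9: tick 1 -> clock=16.
Op 10: insert a.com -> 10.0.0.2 (expiry=16+4=20). clock=16
Op 11: insert b.com -> 10.0.0.1 (expiry=16+4=20). clock=16
Op 12: insert b.com -> 10.0.0.3 (expiry=16+3=19). clock=16
Op 13: insert c.com -> 10.0.0.2 (expiry=16+5=21). clock=16
Op 14: tick 6 -> clock=22. purged={a.com,b.com,c.com}
Op 15: insert c.com -> 10.0.0.1 (expiry=22+4=26). clock=22
Op 16: insert c.com -> 10.0.0.1 (expiry=22+7=29). clock=22
Op 17: tick 5 -> clock=27.
Op 18: insert a.com -> 10.0.0.2 (expiry=27+4=31). clock=27
Op 19: tick 5 -> clock=32. purged={a.com,c.com}
Op 20: tick 4 -> clock=36.
Op 21: insert a.com -> 10.0.0.3 (expiry=36+7=43). clock=36
Op 22: tick 1 -> clock=37.
Op 23: insert b.com -> 10.0.0.1 (expiry=37+3=40). clock=37
Op 24: tick 1 -> clock=38.
Op 25: insert c.com -> 10.0.0.1 (expiry=38+7=45). clock=38
Op 26: tick 5 -> clock=43. purged={a.com,b.com}
Op 27: insert b.com -> 10.0.0.3 (expiry=43+3=46). clock=43
Op 28: insert c.com -> 10.0.0.2 (expiry=43+7=50). clock=43
Op 29: insert a.com -> 10.0.0.1 (expiry=43+3=46). clock=43
Op 30: tick 8 -> clock=51. purged={a.com,b.com,c.com}
Final clock = 51
Final cache (unexpired): {} -> size=0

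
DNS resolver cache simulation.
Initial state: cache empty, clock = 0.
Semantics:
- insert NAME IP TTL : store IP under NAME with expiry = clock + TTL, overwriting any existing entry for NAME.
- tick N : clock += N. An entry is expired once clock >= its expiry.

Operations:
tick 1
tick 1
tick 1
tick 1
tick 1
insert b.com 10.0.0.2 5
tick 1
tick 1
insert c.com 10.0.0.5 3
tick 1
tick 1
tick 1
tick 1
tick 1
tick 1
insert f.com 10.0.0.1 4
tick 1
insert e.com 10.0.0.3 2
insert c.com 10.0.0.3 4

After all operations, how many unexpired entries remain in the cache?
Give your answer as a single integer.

Answer: 3

Derivation:
Op 1: tick 1 -> clock=1.
Op 2: tick 1 -> clock=2.
Op 3: tick 1 -> clock=3.
Op 4: tick 1 -> clock=4.
Op 5: tick 1 -> clock=5.
Op 6: insert b.com -> 10.0.0.2 (expiry=5+5=10). clock=5
Op 7: tick 1 -> clock=6.
Op 8: tick 1 -> clock=7.
Op 9: insert c.com -> 10.0.0.5 (expiry=7+3=10). clock=7
Op 10: tick 1 -> clock=8.
Op 11: tick 1 -> clock=9.
Op 12: tick 1 -> clock=10. purged={b.com,c.com}
Op 13: tick 1 -> clock=11.
Op 14: tick 1 -> clock=12.
Op 15: tick 1 -> clock=13.
Op 16: insert f.com -> 10.0.0.1 (expiry=13+4=17). clock=13
Op 17: tick 1 -> clock=14.
Op 18: insert e.com -> 10.0.0.3 (expiry=14+2=16). clock=14
Op 19: insert c.com -> 10.0.0.3 (expiry=14+4=18). clock=14
Final cache (unexpired): {c.com,e.com,f.com} -> size=3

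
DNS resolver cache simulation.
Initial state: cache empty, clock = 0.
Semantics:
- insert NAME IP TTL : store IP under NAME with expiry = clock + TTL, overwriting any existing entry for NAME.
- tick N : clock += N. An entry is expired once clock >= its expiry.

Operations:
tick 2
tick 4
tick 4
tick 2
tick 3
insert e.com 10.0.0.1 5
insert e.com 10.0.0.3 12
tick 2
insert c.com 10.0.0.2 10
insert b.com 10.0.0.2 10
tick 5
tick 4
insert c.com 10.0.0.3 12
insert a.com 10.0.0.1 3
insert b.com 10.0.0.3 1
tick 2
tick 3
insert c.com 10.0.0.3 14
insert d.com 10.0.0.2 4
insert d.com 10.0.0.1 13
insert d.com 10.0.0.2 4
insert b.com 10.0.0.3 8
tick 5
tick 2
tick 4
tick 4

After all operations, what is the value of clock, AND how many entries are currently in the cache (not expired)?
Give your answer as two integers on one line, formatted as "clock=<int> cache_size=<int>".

Op 1: tick 2 -> clock=2.
Op 2: tick 4 -> clock=6.
Op 3: tick 4 -> clock=10.
Op 4: tick 2 -> clock=12.
Op 5: tick 3 -> clock=15.
Op 6: insert e.com -> 10.0.0.1 (expiry=15+5=20). clock=15
Op 7: insert e.com -> 10.0.0.3 (expiry=15+12=27). clock=15
Op 8: tick 2 -> clock=17.
Op 9: insert c.com -> 10.0.0.2 (expiry=17+10=27). clock=17
Op 10: insert b.com -> 10.0.0.2 (expiry=17+10=27). clock=17
Op 11: tick 5 -> clock=22.
Op 12: tick 4 -> clock=26.
Op 13: insert c.com -> 10.0.0.3 (expiry=26+12=38). clock=26
Op 14: insert a.com -> 10.0.0.1 (expiry=26+3=29). clock=26
Op 15: insert b.com -> 10.0.0.3 (expiry=26+1=27). clock=26
Op 16: tick 2 -> clock=28. purged={b.com,e.com}
Op 17: tick 3 -> clock=31. purged={a.com}
Op 18: insert c.com -> 10.0.0.3 (expiry=31+14=45). clock=31
Op 19: insert d.com -> 10.0.0.2 (expiry=31+4=35). clock=31
Op 20: insert d.com -> 10.0.0.1 (expiry=31+13=44). clock=31
Op 21: insert d.com -> 10.0.0.2 (expiry=31+4=35). clock=31
Op 22: insert b.com -> 10.0.0.3 (expiry=31+8=39). clock=31
Op 23: tick 5 -> clock=36. purged={d.com}
Op 24: tick 2 -> clock=38.
Op 25: tick 4 -> clock=42. purged={b.com}
Op 26: tick 4 -> clock=46. purged={c.com}
Final clock = 46
Final cache (unexpired): {} -> size=0

Answer: clock=46 cache_size=0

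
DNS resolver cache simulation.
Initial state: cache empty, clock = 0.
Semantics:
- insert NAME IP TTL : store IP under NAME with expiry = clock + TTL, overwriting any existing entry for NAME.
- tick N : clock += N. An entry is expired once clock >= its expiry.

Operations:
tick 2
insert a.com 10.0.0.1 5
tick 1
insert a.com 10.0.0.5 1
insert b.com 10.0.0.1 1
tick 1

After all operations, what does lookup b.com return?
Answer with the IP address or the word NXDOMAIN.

Op 1: tick 2 -> clock=2.
Op 2: insert a.com -> 10.0.0.1 (expiry=2+5=7). clock=2
Op 3: tick 1 -> clock=3.
Op 4: insert a.com -> 10.0.0.5 (expiry=3+1=4). clock=3
Op 5: insert b.com -> 10.0.0.1 (expiry=3+1=4). clock=3
Op 6: tick 1 -> clock=4. purged={a.com,b.com}
lookup b.com: not in cache (expired or never inserted)

Answer: NXDOMAIN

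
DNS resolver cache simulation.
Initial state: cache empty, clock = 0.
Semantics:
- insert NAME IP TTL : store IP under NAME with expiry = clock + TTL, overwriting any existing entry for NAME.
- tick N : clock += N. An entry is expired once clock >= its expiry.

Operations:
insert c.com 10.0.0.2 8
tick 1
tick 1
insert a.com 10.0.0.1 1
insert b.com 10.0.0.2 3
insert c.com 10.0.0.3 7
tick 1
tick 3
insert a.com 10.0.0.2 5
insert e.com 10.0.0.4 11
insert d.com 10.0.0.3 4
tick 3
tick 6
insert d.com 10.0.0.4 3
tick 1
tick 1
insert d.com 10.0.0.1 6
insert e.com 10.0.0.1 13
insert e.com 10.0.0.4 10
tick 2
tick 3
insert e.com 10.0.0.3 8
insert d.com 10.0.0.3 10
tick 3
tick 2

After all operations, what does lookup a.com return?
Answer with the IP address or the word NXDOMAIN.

Answer: NXDOMAIN

Derivation:
Op 1: insert c.com -> 10.0.0.2 (expiry=0+8=8). clock=0
Op 2: tick 1 -> clock=1.
Op 3: tick 1 -> clock=2.
Op 4: insert a.com -> 10.0.0.1 (expiry=2+1=3). clock=2
Op 5: insert b.com -> 10.0.0.2 (expiry=2+3=5). clock=2
Op 6: insert c.com -> 10.0.0.3 (expiry=2+7=9). clock=2
Op 7: tick 1 -> clock=3. purged={a.com}
Op 8: tick 3 -> clock=6. purged={b.com}
Op 9: insert a.com -> 10.0.0.2 (expiry=6+5=11). clock=6
Op 10: insert e.com -> 10.0.0.4 (expiry=6+11=17). clock=6
Op 11: insert d.com -> 10.0.0.3 (expiry=6+4=10). clock=6
Op 12: tick 3 -> clock=9. purged={c.com}
Op 13: tick 6 -> clock=15. purged={a.com,d.com}
Op 14: insert d.com -> 10.0.0.4 (expiry=15+3=18). clock=15
Op 15: tick 1 -> clock=16.
Op 16: tick 1 -> clock=17. purged={e.com}
Op 17: insert d.com -> 10.0.0.1 (expiry=17+6=23). clock=17
Op 18: insert e.com -> 10.0.0.1 (expiry=17+13=30). clock=17
Op 19: insert e.com -> 10.0.0.4 (expiry=17+10=27). clock=17
Op 20: tick 2 -> clock=19.
Op 21: tick 3 -> clock=22.
Op 22: insert e.com -> 10.0.0.3 (expiry=22+8=30). clock=22
Op 23: insert d.com -> 10.0.0.3 (expiry=22+10=32). clock=22
Op 24: tick 3 -> clock=25.
Op 25: tick 2 -> clock=27.
lookup a.com: not in cache (expired or never inserted)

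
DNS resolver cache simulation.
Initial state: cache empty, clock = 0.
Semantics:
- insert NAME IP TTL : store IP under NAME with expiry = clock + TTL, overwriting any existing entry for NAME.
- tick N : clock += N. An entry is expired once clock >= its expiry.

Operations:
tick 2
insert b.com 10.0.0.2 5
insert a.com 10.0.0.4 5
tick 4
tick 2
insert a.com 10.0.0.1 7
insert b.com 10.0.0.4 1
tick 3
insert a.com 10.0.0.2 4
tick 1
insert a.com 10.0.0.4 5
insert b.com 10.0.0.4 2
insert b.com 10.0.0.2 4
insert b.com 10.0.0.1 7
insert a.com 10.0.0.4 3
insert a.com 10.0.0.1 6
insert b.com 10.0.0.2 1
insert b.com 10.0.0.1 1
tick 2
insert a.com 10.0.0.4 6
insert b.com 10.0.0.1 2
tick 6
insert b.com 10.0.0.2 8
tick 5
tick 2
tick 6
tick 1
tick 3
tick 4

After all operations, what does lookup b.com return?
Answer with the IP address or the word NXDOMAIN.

Answer: NXDOMAIN

Derivation:
Op 1: tick 2 -> clock=2.
Op 2: insert b.com -> 10.0.0.2 (expiry=2+5=7). clock=2
Op 3: insert a.com -> 10.0.0.4 (expiry=2+5=7). clock=2
Op 4: tick 4 -> clock=6.
Op 5: tick 2 -> clock=8. purged={a.com,b.com}
Op 6: insert a.com -> 10.0.0.1 (expiry=8+7=15). clock=8
Op 7: insert b.com -> 10.0.0.4 (expiry=8+1=9). clock=8
Op 8: tick 3 -> clock=11. purged={b.com}
Op 9: insert a.com -> 10.0.0.2 (expiry=11+4=15). clock=11
Op 10: tick 1 -> clock=12.
Op 11: insert a.com -> 10.0.0.4 (expiry=12+5=17). clock=12
Op 12: insert b.com -> 10.0.0.4 (expiry=12+2=14). clock=12
Op 13: insert b.com -> 10.0.0.2 (expiry=12+4=16). clock=12
Op 14: insert b.com -> 10.0.0.1 (expiry=12+7=19). clock=12
Op 15: insert a.com -> 10.0.0.4 (expiry=12+3=15). clock=12
Op 16: insert a.com -> 10.0.0.1 (expiry=12+6=18). clock=12
Op 17: insert b.com -> 10.0.0.2 (expiry=12+1=13). clock=12
Op 18: insert b.com -> 10.0.0.1 (expiry=12+1=13). clock=12
Op 19: tick 2 -> clock=14. purged={b.com}
Op 20: insert a.com -> 10.0.0.4 (expiry=14+6=20). clock=14
Op 21: insert b.com -> 10.0.0.1 (expiry=14+2=16). clock=14
Op 22: tick 6 -> clock=20. purged={a.com,b.com}
Op 23: insert b.com -> 10.0.0.2 (expiry=20+8=28). clock=20
Op 24: tick 5 -> clock=25.
Op 25: tick 2 -> clock=27.
Op 26: tick 6 -> clock=33. purged={b.com}
Op 27: tick 1 -> clock=34.
Op 28: tick 3 -> clock=37.
Op 29: tick 4 -> clock=41.
lookup b.com: not in cache (expired or never inserted)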